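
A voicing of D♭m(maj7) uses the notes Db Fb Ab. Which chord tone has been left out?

D♭m(maj7) = Db, Fb, Ab, C. The voicing lacks the 7th (major 7th), C.

C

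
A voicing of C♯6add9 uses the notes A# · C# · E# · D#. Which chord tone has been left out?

G#

The full C♯6add9 chord is C#, E#, G#, A#, D#.
Comparing with the voicing, the perfect 5th (5th) — G# — is absent.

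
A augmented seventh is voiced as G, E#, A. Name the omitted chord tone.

The full A augmented seventh chord is A, C#, E#, G.
Comparing with the voicing, the major 3rd (3rd) — C# — is absent.

C#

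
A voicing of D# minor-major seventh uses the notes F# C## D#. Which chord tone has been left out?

A#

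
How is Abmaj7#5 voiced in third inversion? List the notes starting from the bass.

Abmaj7#5 = A♭–C–E–G; third inversion → seventh (G) lowest.

G  A♭  C  E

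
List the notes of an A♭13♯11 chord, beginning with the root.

A♭13♯11 is a dominant thirteenth sharp eleven built on Ab.
root → Ab
3rd (major 3rd) → C
5th (perfect 5th) → Eb
7th (minor 7th) → Gb
9th (major 9th) → Bb
11th (augmented 11th) → D
13th (major 13th) → F

Ab – C – Eb – Gb – Bb – D – F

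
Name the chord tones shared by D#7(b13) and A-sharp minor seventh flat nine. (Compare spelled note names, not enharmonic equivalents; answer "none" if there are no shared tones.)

D#7(b13): D# F## A# C# B
A-sharp minor seventh flat nine: A# C# E# G# B
Common to both → A#, C#, B.

A#, C#, B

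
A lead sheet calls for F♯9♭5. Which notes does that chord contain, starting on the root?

F♯9♭5: dominant ninth flat five on F♯.
- root: F♯
- major 3rd: A♯
- diminished 5th: C
- minor 7th: E
- major 9th: G♯

F♯ – A♯ – C – E – G♯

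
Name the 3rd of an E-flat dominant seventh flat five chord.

E-flat dominant seventh flat five is built on Eb; its 3rd is a major 3rd above the root.
A third above E uses the letter G, and the major 3rd above Eb is G.

G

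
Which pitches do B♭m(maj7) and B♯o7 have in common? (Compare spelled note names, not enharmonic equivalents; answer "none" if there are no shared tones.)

A

B♭m(maj7): Bb Db F A
B♯o7: B# D# F# A
Common to both → A.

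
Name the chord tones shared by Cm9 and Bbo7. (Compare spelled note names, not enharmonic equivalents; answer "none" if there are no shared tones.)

Cm9: C Eb G Bb D
Bbo7: Bb Db Fb Abb
Common to both → Bb.

Bb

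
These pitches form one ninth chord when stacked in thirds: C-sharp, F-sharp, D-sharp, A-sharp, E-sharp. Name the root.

Arranged so that each adjacent pair is a third by letter name: D-sharp – F-sharp – A-sharp – C-sharp – E-sharp.
The bottom of that stack, D-sharp, is the root (this is D-sharp minor ninth).

D-sharp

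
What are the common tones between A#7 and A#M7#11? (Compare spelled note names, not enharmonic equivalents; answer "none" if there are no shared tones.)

A#, C##, E#

A#7: A# C## E# G#
A#M7#11: A# C## E# G## D##
Common to both → A#, C##, E#.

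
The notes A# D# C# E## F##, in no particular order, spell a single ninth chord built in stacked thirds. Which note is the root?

D#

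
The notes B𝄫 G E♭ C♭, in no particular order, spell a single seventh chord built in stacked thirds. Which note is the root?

C♭

Arranged so that each adjacent pair is a third by letter name: C♭ – E♭ – G – B𝄫.
The bottom of that stack, C♭, is the root (this is C♭ augmented seventh).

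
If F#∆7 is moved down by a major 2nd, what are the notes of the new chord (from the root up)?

E  G#  B  D#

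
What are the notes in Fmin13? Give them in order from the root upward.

F, Ab, C, Eb, G, Bb, D

Fmin13: minor thirteenth on F.
F — root
Ab — minor 3rd
C — perfect 5th
Eb — minor 7th
G — major 9th
Bb — perfect 11th
D — major 13th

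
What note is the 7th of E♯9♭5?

E♯9♭5 is built on E#; its 7th is a minor 7th above the root.
A seventh above E uses the letter D, and the minor 7th above E# is D#.

D#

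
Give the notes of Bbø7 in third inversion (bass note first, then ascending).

A♭, B♭, D♭, F♭

In root position, Bbø7 is B♭–D♭–F♭–A♭.
Third inversion puts the seventh (A♭) in the bass.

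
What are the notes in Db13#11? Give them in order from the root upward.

Db  F  Ab  Cb  Eb  G  Bb

Db13#11 is a dominant thirteenth sharp eleven built on Db.
root → Db
3rd (major 3rd) → F
5th (perfect 5th) → Ab
7th (minor 7th) → Cb
9th (major 9th) → Eb
11th (augmented 11th) → G
13th (major 13th) → Bb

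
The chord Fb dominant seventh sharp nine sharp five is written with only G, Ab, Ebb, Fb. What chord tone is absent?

C

The full Fb dominant seventh sharp nine sharp five chord is Fb, Ab, C, Ebb, G.
Comparing with the voicing, the augmented 5th (5th) — C — is absent.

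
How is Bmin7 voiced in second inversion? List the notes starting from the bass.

F#, A, B, D

In root position, Bmin7 is B–D–F#–A.
Second inversion puts the fifth (F#) in the bass.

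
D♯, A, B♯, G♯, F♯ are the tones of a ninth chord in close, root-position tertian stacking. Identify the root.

Arranged so that each adjacent pair is a third by letter name: G♯ – B♯ – D♯ – F♯ – A.
The bottom of that stack, G♯, is the root (this is G♯ dominant seventh flat nine).

G♯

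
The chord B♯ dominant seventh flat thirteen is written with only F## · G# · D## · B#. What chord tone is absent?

B♯ dominant seventh flat thirteen = B#, D##, F##, A#, G#. The voicing lacks the 7th (minor 7th), A#.

A#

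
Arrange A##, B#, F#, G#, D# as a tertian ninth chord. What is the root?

G#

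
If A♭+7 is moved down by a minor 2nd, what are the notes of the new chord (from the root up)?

G, B, D#, F

Ab down a minor 2nd → G. New chord: G augmented seventh.
- root: G
- major 3rd: B
- augmented 5th: D#
- minor 7th: F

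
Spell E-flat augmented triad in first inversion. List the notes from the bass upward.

G  B  Eb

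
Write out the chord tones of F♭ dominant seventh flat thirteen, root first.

Fb Ab Cb Ebb Dbb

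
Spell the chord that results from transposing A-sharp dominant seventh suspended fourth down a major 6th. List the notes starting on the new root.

C# – F# – G# – B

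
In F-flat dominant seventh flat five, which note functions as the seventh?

Ebb

F-flat dominant seventh flat five is built on Fb; its 7th is a minor 7th above the root.
A seventh above F uses the letter E, and the minor 7th above Fb is Ebb.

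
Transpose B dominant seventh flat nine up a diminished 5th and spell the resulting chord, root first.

F A C Eb Gb

B up a diminished 5th → F. New chord: F dominant seventh flat nine.
F — root
A — major 3rd
C — perfect 5th
Eb — minor 7th
Gb — minor 9th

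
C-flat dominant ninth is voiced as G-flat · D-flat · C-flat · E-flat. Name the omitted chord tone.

B-double-flat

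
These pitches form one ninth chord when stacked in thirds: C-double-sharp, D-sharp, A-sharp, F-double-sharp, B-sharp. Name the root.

B-sharp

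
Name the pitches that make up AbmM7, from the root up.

Ab Cb Eb G

AbmM7: minor-major seventh on Ab.
Root: Ab
Minor 3rd (3rd): Cb
Perfect 5th (5th): Eb
Major 7th (7th): G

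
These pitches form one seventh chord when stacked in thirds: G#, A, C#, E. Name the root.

A

Stacking in thirds gives A – C# – E – G#, so A is the root — A major seventh.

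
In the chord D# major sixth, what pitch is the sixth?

B-sharp

Root of D# major sixth = D-sharp. The 6th is a major 6th: D-sharp up a major 6th → B-sharp.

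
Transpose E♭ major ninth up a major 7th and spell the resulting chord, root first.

D, F-sharp, A, C-sharp, E

Transposed root: E-flat → D (major 7th up). So we spell D major ninth:
Root: D
Major 3rd (3rd): F-sharp
Perfect 5th (5th): A
Major 7th (7th): C-sharp
Major 9th (9th): E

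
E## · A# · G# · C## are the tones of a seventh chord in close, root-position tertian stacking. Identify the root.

Arranged so that each adjacent pair is a third by letter name: A# – C## – E## – G#.
The bottom of that stack, A#, is the root (this is A# augmented seventh).

A#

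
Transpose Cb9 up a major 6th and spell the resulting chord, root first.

Cb up a major 6th → Ab. New chord: Ab dominant ninth.
Root: Ab
Major 3rd (3rd): C
Perfect 5th (5th): Eb
Minor 7th (7th): Gb
Major 9th (9th): Bb

Ab C Eb Gb Bb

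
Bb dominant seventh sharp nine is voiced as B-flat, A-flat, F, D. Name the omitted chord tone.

The full Bb dominant seventh sharp nine chord is B-flat, D, F, A-flat, C-sharp.
Comparing with the voicing, the augmented 9th (9th) — C-sharp — is absent.

C-sharp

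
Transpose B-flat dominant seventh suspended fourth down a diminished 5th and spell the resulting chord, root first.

E A B D

A diminished 5th down from Bb is E, so the new chord is E dominant seventh suspended fourth.
- root: E
- perfect 4th: A
- perfect 5th: B
- minor 7th: D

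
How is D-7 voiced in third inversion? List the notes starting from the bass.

In root position, D-7 is D–F–A–C.
Third inversion puts the seventh (C) in the bass.

C – D – F – A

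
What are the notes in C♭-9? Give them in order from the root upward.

Cb, Ebb, Gb, Bbb, Db

C♭-9: minor ninth on Cb.
- root: Cb
- minor 3rd: Ebb
- perfect 5th: Gb
- minor 7th: Bbb
- major 9th: Db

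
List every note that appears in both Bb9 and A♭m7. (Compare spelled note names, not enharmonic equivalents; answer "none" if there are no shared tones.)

Ab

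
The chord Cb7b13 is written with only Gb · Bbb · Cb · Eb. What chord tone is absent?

Abb

The full Cb7b13 chord is Cb, Eb, Gb, Bbb, Abb.
Comparing with the voicing, the minor 13th (13th) — Abb — is absent.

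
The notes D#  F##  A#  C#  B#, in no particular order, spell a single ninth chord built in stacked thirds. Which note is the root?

Arranged so that each adjacent pair is a third by letter name: B# – D# – F## – A# – C#.
The bottom of that stack, B#, is the root (this is B# minor seventh flat nine).

B#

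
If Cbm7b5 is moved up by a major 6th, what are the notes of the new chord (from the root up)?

Ab  Cb  Ebb  Gb

Transposed root: Cb → Ab (major 6th up). So we spell Ab half-diminished seventh:
- root: Ab
- minor 3rd: Cb
- diminished 5th: Ebb
- minor 7th: Gb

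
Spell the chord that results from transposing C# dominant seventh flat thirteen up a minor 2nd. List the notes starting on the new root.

D, F#, A, C, Bb

Transposed root: C# → D (minor 2nd up). So we spell D dominant seventh flat thirteen:
Root: D
Major 3rd (3rd): F#
Perfect 5th (5th): A
Minor 7th (7th): C
Minor 13th (13th): Bb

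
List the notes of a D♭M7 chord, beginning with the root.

Root Db, quality major seventh:
Root: Db
Major 3rd (3rd): F
Perfect 5th (5th): Ab
Major 7th (7th): C

Db  F  Ab  C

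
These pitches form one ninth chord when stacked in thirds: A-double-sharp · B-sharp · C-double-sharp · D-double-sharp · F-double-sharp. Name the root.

B-sharp

Stacking in thirds gives B-sharp – D-double-sharp – F-double-sharp – A-double-sharp – C-double-sharp, so B-sharp is the root — B-sharp major ninth.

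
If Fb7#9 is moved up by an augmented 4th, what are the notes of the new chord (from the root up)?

F♭ up an augmented 4th → B♭. New chord: B♭ dominant seventh sharp nine.
- root: B♭
- major 3rd: D
- perfect 5th: F
- minor 7th: A♭
- augmented 9th: C♯

B♭  D  F  A♭  C♯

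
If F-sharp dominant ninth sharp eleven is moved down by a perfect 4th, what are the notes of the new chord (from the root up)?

C# – E# – G# – B – D# – F##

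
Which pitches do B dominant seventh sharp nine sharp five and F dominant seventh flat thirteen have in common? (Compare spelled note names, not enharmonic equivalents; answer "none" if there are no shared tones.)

A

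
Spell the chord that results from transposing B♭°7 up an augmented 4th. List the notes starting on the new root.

E  G  Bb  Db

Transposed root: Bb → E (augmented 4th up). So we spell E diminished seventh:
Root: E
Minor 3rd (3rd): G
Diminished 5th (5th): Bb
Diminished 7th (7th): Db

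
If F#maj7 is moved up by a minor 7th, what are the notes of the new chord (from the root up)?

E, G♯, B, D♯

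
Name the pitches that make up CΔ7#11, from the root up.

C E G B F♯

CΔ7#11 is a major seventh sharp eleven built on C.
root → C
3rd (major 3rd) → E
5th (perfect 5th) → G
7th (major 7th) → B
11th (augmented 11th) → F♯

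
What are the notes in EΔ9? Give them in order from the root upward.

E, G#, B, D#, F#

EΔ9 is a major ninth built on E.
- root: E
- major 3rd: G#
- perfect 5th: B
- major 7th: D#
- major 9th: F#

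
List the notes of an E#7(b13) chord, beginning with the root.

E#, G##, B#, D#, C#

E#7(b13): dominant seventh flat thirteen on E#.
root → E#
3rd (major 3rd) → G##
5th (perfect 5th) → B#
7th (minor 7th) → D#
13th (minor 13th) → C#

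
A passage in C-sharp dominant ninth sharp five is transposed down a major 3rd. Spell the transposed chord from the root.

A, C♯, E♯, G, B

A major 3rd down from C♯ is A, so the new chord is A dominant ninth sharp five.
A — root
C♯ — major 3rd
E♯ — augmented 5th
G — minor 7th
B — major 9th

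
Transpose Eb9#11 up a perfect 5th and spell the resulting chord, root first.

Bb, D, F, Ab, C, E

Transposed root: Eb → Bb (perfect 5th up). So we spell Bb dominant ninth sharp eleven:
- root: Bb
- major 3rd: D
- perfect 5th: F
- minor 7th: Ab
- major 9th: C
- augmented 11th: E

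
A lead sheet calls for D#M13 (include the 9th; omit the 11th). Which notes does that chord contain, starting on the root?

D#, F##, A#, C##, E#, B#

D#M13 is a major thirteenth built on D#.
Root: D#
Major 3rd (3rd): F##
Perfect 5th (5th): A#
Major 7th (7th): C##
Major 9th (9th): E#
Major 13th (13th): B#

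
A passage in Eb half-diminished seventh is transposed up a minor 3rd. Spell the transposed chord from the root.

G-flat, B-double-flat, D-double-flat, F-flat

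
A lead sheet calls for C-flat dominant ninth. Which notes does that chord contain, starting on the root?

C-flat dominant ninth: dominant ninth on C-flat.
Root: C-flat
Major 3rd (3rd): E-flat
Perfect 5th (5th): G-flat
Minor 7th (7th): B-double-flat
Major 9th (9th): D-flat

C-flat, E-flat, G-flat, B-double-flat, D-flat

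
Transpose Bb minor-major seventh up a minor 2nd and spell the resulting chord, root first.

C-flat, E-double-flat, G-flat, B-flat

B-flat up a minor 2nd → C-flat. New chord: C-flat minor-major seventh.
C-flat — root
E-double-flat — minor 3rd
G-flat — perfect 5th
B-flat — major 7th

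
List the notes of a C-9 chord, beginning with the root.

C-9 is a minor ninth built on C.
- root: C
- minor 3rd: E♭
- perfect 5th: G
- minor 7th: B♭
- major 9th: D

C – E♭ – G – B♭ – D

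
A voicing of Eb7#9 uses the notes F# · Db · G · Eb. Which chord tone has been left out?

Eb7#9 = Eb, G, Bb, Db, F#. The voicing lacks the 5th (perfect 5th), Bb.

Bb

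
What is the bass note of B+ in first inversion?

D#

B+ in root position is B–D#–F##.
First inversion places the third in the bass, which is D#.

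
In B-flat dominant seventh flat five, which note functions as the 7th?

A♭

Root of B-flat dominant seventh flat five = B♭. The 7th is a minor 7th: B♭ up a minor 7th → A♭.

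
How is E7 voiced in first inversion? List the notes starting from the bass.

G#  B  D  E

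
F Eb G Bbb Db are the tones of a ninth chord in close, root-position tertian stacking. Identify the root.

Arranged so that each adjacent pair is a third by letter name: Eb – G – Bbb – Db – F.
The bottom of that stack, Eb, is the root (this is Eb dominant ninth flat five).

Eb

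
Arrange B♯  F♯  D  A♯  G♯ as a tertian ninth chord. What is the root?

G♯

Stacking in thirds gives G♯ – B♯ – D – F♯ – A♯, so G♯ is the root — G♯ dominant ninth flat five.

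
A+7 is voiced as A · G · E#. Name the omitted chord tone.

C#

The full A+7 chord is A, C#, E#, G.
Comparing with the voicing, the major 3rd (3rd) — C# — is absent.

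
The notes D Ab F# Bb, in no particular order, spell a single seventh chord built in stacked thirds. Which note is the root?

Bb

Stacking in thirds gives Bb – D – F# – Ab, so Bb is the root — Bb augmented seventh.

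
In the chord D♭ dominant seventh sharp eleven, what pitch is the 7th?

C-flat

D♭ dominant seventh sharp eleven is built on D-flat; its 7th is a minor 7th above the root.
A seventh above D uses the letter C, and the minor 7th above D-flat is C-flat.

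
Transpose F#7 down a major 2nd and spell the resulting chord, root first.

Transposed root: F# → E (major 2nd down). So we spell E dominant seventh:
- root: E
- major 3rd: G#
- perfect 5th: B
- minor 7th: D

E G# B D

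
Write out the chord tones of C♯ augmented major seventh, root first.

C♯ augmented major seventh is an augmented major seventh built on C#.
root → C#
3rd (major 3rd) → E#
5th (augmented 5th) → G##
7th (major 7th) → B#

C#  E#  G##  B#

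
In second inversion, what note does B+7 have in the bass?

F##

B+7 in root position is B–D#–F##–A.
Second inversion places the fifth in the bass, which is F##.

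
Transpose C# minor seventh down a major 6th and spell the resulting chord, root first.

E  G  B  D

C-sharp down a major 6th → E. New chord: E minor seventh.
E — root
G — minor 3rd
B — perfect 5th
D — minor 7th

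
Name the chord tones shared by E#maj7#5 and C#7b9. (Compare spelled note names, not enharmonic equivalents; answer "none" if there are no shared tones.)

E#maj7#5: E# G## B## D##
C#7b9: C# E# G# B D
Common to both → E#.

E#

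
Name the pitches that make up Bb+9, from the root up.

Bb, D, F#, Ab, C

Bb+9 is a dominant ninth sharp five built on Bb.
- root: Bb
- major 3rd: D
- augmented 5th: F#
- minor 7th: Ab
- major 9th: C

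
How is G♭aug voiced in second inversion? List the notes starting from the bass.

D Gb Bb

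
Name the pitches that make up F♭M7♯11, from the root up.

F♭M7♯11: major seventh sharp eleven on F♭.
F♭ — root
A♭ — major 3rd
C♭ — perfect 5th
E♭ — major 7th
B♭ — augmented 11th

F♭ – A♭ – C♭ – E♭ – B♭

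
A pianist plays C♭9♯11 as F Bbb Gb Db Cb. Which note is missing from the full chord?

Eb

C♭9♯11 = Cb, Eb, Gb, Bbb, Db, F. The voicing lacks the 3rd (major 3rd), Eb.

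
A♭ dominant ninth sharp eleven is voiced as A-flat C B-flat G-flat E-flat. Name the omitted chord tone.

A♭ dominant ninth sharp eleven = A-flat, C, E-flat, G-flat, B-flat, D. The voicing lacks the 11th (augmented 11th), D.

D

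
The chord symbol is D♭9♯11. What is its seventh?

C♭

D♭9♯11 is built on D♭; its 7th is a minor 7th above the root.
A seventh above D uses the letter C, and the minor 7th above D♭ is C♭.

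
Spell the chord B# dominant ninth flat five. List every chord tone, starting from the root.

B-sharp, D-double-sharp, F-sharp, A-sharp, C-double-sharp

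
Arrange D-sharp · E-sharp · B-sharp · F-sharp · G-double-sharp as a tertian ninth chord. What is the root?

Arranged so that each adjacent pair is a third by letter name: E-sharp – G-double-sharp – B-sharp – D-sharp – F-sharp.
The bottom of that stack, E-sharp, is the root (this is E-sharp dominant seventh flat nine).

E-sharp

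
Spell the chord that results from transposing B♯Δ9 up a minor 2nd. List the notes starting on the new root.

C♯ E♯ G♯ B♯ D♯

B♯ up a minor 2nd → C♯. New chord: C♯ major ninth.
C♯ — root
E♯ — major 3rd
G♯ — perfect 5th
B♯ — major 7th
D♯ — major 9th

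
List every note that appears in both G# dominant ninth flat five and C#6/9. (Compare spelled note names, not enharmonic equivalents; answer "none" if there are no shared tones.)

G#  A#

G# dominant ninth flat five: G# B# D F# A#
C#6/9: C# E# G# A# D#
Common to both → G#, A#.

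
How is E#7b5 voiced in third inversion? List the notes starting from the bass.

D#, E#, G##, B

In root position, E#7b5 is E#–G##–B–D#.
Third inversion puts the seventh (D#) in the bass.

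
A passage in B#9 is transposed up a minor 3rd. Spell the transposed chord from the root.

Transposed root: B# → D# (minor 3rd up). So we spell D# dominant ninth:
root → D#
3rd (major 3rd) → F##
5th (perfect 5th) → A#
7th (minor 7th) → C#
9th (major 9th) → E#

D# F## A# C# E#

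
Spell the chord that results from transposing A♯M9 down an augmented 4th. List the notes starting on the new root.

E  G♯  B  D♯  F♯

An augmented 4th down from A♯ is E, so the new chord is E major ninth.
- root: E
- major 3rd: G♯
- perfect 5th: B
- major 7th: D♯
- major 9th: F♯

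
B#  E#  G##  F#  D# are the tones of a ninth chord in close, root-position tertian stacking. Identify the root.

Arranged so that each adjacent pair is a third by letter name: E# – G## – B# – D# – F#.
The bottom of that stack, E#, is the root (this is E# dominant seventh flat nine).

E#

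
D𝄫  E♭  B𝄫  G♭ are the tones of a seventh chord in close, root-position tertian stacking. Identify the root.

Arranged so that each adjacent pair is a third by letter name: E♭ – G♭ – B𝄫 – D𝄫.
The bottom of that stack, E♭, is the root (this is E♭ diminished seventh).

E♭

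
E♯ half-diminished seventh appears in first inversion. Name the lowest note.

G#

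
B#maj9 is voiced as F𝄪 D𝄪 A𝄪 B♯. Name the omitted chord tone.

The full B#maj9 chord is B♯, D𝄪, F𝄪, A𝄪, C𝄪.
Comparing with the voicing, the major 9th (9th) — C𝄪 — is absent.

C𝄪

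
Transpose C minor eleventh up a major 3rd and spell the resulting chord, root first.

E  G  B  D  F-sharp  A

Transposed root: C → E (major 3rd up). So we spell E minor eleventh:
root → E
3rd (minor 3rd) → G
5th (perfect 5th) → B
7th (minor 7th) → D
9th (major 9th) → F-sharp
11th (perfect 11th) → A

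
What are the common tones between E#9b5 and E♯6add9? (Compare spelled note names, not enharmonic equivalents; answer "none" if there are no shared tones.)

E#9b5 = E#, G##, B, D#, F##.
E♯6add9 = E#, G##, B#, C##, F##.
Shared: E#, G##, F##.

E#, G##, F##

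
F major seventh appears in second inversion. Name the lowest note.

F major seventh in root position is F–A–C–E.
Second inversion places the fifth in the bass, which is C.

C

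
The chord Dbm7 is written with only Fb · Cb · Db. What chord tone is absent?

Dbm7 = Db, Fb, Ab, Cb. The voicing lacks the 5th (perfect 5th), Ab.

Ab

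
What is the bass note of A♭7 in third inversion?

G♭

A♭7 in root position is A♭–C–E♭–G♭.
Third inversion places the seventh in the bass, which is G♭.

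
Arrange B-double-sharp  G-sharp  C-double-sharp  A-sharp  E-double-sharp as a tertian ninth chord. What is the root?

A-sharp

Stacking in thirds gives A-sharp – C-double-sharp – E-double-sharp – G-sharp – B-double-sharp, so A-sharp is the root — A-sharp dominant seventh sharp nine sharp five.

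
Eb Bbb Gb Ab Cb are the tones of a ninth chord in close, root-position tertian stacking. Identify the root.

Ab

Stacking in thirds gives Ab – Cb – Eb – Gb – Bbb, so Ab is the root — Ab minor seventh flat nine.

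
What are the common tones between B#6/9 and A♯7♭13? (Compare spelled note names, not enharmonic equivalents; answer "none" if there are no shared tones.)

B#6/9 = B#, D##, F##, G##, C##.
A♯7♭13 = A#, C##, E#, G#, F#.
Shared: C##.

C##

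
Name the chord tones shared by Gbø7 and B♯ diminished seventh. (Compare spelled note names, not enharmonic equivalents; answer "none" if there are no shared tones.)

none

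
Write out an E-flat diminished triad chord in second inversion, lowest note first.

In root position, E-flat diminished triad is Eb–Gb–Bbb.
Second inversion puts the fifth (Bbb) in the bass.

Bbb, Eb, Gb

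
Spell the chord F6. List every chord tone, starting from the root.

F A C D

Root F, quality major sixth:
- root: F
- major 3rd: A
- perfect 5th: C
- major 6th: D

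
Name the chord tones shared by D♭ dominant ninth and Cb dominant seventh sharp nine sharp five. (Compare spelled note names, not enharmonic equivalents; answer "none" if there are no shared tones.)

C♭ – E♭

D♭ dominant ninth: D♭ F A♭ C♭ E♭
Cb dominant seventh sharp nine sharp five: C♭ E♭ G B𝄫 D
Common to both → C♭, E♭.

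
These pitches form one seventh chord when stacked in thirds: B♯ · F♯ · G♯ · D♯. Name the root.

G♯

Arranged so that each adjacent pair is a third by letter name: G♯ – B♯ – D♯ – F♯.
The bottom of that stack, G♯, is the root (this is G♯ dominant seventh).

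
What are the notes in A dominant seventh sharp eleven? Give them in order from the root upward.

A – C-sharp – E – G – D-sharp

A dominant seventh sharp eleven: dominant seventh sharp eleven on A.
root → A
3rd (major 3rd) → C-sharp
5th (perfect 5th) → E
7th (minor 7th) → G
11th (augmented 11th) → D-sharp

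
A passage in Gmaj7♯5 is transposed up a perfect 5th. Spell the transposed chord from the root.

Transposed root: G → D (perfect 5th up). So we spell D augmented major seventh:
root → D
3rd (major 3rd) → F#
5th (augmented 5th) → A#
7th (major 7th) → C#

D  F#  A#  C#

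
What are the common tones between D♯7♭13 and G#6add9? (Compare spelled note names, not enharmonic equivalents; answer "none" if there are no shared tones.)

D# A#

D♯7♭13 = D#, F##, A#, C#, B.
G#6add9 = G#, B#, D#, E#, A#.
Shared: D#, A#.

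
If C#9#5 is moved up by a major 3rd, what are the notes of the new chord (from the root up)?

E♯ G𝄪 B𝄪 D♯ F𝄪

Transposed root: C♯ → E♯ (major 3rd up). So we spell E♯ dominant ninth sharp five:
- root: E♯
- major 3rd: G𝄪
- augmented 5th: B𝄪
- minor 7th: D♯
- major 9th: F𝄪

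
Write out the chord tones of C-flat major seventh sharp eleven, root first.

Cb  Eb  Gb  Bb  F

Root Cb, quality major seventh sharp eleven:
root → Cb
3rd (major 3rd) → Eb
5th (perfect 5th) → Gb
7th (major 7th) → Bb
11th (augmented 11th) → F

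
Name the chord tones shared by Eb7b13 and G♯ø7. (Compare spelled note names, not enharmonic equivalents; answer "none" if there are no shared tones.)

none

Eb7b13 = Eb, G, Bb, Db, Cb.
G♯ø7 = G#, B, D, F#.
Shared: none.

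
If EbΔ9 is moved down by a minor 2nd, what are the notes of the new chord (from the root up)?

Transposed root: Eb → D (minor 2nd down). So we spell D major ninth:
D — root
F# — major 3rd
A — perfect 5th
C# — major 7th
E — major 9th

D – F# – A – C# – E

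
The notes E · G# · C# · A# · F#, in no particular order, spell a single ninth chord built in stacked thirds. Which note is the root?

Arranged so that each adjacent pair is a third by letter name: F# – A# – C# – E – G#.
The bottom of that stack, F#, is the root (this is F# dominant ninth).

F#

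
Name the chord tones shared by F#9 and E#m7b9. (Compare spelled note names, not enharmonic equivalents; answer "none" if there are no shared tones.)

F#9 = F#, A#, C#, E, G#.
E#m7b9 = E#, G#, B#, D#, F#.
Shared: F#, G#.

F#, G#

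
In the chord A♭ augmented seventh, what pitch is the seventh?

Gb

A♭ augmented seventh is built on Ab; its 7th is a minor 7th above the root.
A seventh above A uses the letter G, and the minor 7th above Ab is Gb.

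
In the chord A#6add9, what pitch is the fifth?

A#6add9 is built on A♯; its 5th is a perfect 5th above the root.
A fifth above A uses the letter E, and the perfect 5th above A♯ is E♯.

E♯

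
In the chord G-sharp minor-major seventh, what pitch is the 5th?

Root of G-sharp minor-major seventh = G#. The 5th is a perfect 5th: G# up a perfect 5th → D#.

D#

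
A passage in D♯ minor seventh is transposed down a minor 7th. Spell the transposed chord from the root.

E#, G#, B#, D#

A minor 7th down from D# is E#, so the new chord is E# minor seventh.
E# — root
G# — minor 3rd
B# — perfect 5th
D# — minor 7th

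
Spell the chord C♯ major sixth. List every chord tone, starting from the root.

C#  E#  G#  A#

C♯ major sixth is a major sixth built on C#.
C# — root
E# — major 3rd
G# — perfect 5th
A# — major 6th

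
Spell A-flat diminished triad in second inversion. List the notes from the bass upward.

A-flat diminished triad = Ab–Cb–Ebb; second inversion → fifth (Ebb) lowest.

Ebb – Ab – Cb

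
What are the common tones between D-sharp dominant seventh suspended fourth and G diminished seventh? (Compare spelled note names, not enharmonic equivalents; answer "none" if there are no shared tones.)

D-sharp dominant seventh suspended fourth = D-sharp, G-sharp, A-sharp, C-sharp.
G diminished seventh = G, B-flat, D-flat, F-flat.
Shared: none.

none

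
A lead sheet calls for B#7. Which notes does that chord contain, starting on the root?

B#7: dominant seventh on B#.
B# — root
D## — major 3rd
F## — perfect 5th
A# — minor 7th

B# – D## – F## – A#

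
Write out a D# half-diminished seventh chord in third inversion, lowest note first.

C#  D#  F#  A

In root position, D# half-diminished seventh is D#–F#–A–C#.
Third inversion puts the seventh (C#) in the bass.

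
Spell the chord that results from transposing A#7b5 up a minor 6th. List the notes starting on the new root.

F# A# C E

A minor 6th up from A# is F#, so the new chord is F# dominant seventh flat five.
root → F#
3rd (major 3rd) → A#
5th (diminished 5th) → C
7th (minor 7th) → E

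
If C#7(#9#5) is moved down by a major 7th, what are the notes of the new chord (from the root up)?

C# down a major 7th → D. New chord: D dominant seventh sharp nine sharp five.
Root: D
Major 3rd (3rd): F#
Augmented 5th (5th): A#
Minor 7th (7th): C
Augmented 9th (9th): E#

D – F# – A# – C – E#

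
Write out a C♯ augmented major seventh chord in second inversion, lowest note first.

G-double-sharp B-sharp C-sharp E-sharp

C♯ augmented major seventh = C-sharp–E-sharp–G-double-sharp–B-sharp; second inversion → fifth (G-double-sharp) lowest.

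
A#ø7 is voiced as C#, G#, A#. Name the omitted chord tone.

A#ø7 = A#, C#, E, G#. The voicing lacks the 5th (diminished 5th), E.

E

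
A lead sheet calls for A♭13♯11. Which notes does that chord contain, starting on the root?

Root Ab, quality dominant thirteenth sharp eleven:
- root: Ab
- major 3rd: C
- perfect 5th: Eb
- minor 7th: Gb
- major 9th: Bb
- augmented 11th: D
- major 13th: F

Ab – C – Eb – Gb – Bb – D – F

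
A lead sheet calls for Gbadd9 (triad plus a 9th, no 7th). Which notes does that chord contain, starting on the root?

Gbadd9: added-ninth on Gb.
Root: Gb
Major 3rd (3rd): Bb
Perfect 5th (5th): Db
Major 9th (9th): Ab

Gb, Bb, Db, Ab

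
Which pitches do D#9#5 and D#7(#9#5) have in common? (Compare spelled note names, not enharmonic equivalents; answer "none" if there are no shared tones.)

D# – F## – A## – C#

D#9#5 = D#, F##, A##, C#, E#.
D#7(#9#5) = D#, F##, A##, C#, E##.
Shared: D#, F##, A##, C#.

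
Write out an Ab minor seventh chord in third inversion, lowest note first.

Gb, Ab, Cb, Eb

Ab minor seventh = Ab–Cb–Eb–Gb; third inversion → seventh (Gb) lowest.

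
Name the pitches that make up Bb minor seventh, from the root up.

B♭, D♭, F, A♭

Root B♭, quality minor seventh:
Root: B♭
Minor 3rd (3rd): D♭
Perfect 5th (5th): F
Minor 7th (7th): A♭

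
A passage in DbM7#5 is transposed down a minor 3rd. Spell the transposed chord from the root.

D♭ down a minor 3rd → B♭. New chord: B♭ augmented major seventh.
root → B♭
3rd (major 3rd) → D
5th (augmented 5th) → F♯
7th (major 7th) → A

B♭ D F♯ A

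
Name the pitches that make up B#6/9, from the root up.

B# – D## – F## – G## – C##

Root B#, quality six-nine:
root → B#
3rd (major 3rd) → D##
5th (perfect 5th) → F##
6th (major 6th) → G##
9th (major 9th) → C##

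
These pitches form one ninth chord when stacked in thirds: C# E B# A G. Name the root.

A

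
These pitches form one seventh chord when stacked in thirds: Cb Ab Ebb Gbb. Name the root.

Ab

Arranged so that each adjacent pair is a third by letter name: Ab – Cb – Ebb – Gbb.
The bottom of that stack, Ab, is the root (this is Ab diminished seventh).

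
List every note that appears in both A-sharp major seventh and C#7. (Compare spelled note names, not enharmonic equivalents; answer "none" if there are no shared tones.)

A-sharp major seventh = A♯, C𝄪, E♯, G𝄪.
C#7 = C♯, E♯, G♯, B.
Shared: E♯.

E♯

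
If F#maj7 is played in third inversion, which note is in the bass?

E#

F#maj7 = F#–A#–C#–E#. Third inversion → seventh in the bass = E#.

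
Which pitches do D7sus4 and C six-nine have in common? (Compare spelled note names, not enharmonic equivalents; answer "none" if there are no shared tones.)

D, G, A, C

D7sus4: D G A C
C six-nine: C E G A D
Common to both → D, G, A, C.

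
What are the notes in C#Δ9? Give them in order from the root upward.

C#Δ9: major ninth on C♯.
Root: C♯
Major 3rd (3rd): E♯
Perfect 5th (5th): G♯
Major 7th (7th): B♯
Major 9th (9th): D♯

C♯  E♯  G♯  B♯  D♯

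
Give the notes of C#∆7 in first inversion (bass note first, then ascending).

E♯ G♯ B♯ C♯

C#∆7 = C♯–E♯–G♯–B♯; first inversion → third (E♯) lowest.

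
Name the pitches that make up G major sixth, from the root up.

G major sixth: major sixth on G.
Root: G
Major 3rd (3rd): B
Perfect 5th (5th): D
Major 6th (6th): E

G  B  D  E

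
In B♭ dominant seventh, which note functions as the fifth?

F

Root of B♭ dominant seventh = B♭. The 5th is a perfect 5th: B♭ up a perfect 5th → F.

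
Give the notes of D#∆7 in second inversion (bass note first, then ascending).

A#, C##, D#, F##

In root position, D#∆7 is D#–F##–A#–C##.
Second inversion puts the fifth (A#) in the bass.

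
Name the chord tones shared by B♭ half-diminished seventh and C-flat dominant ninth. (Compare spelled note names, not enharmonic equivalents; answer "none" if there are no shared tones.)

B♭ half-diminished seventh: B-flat D-flat F-flat A-flat
C-flat dominant ninth: C-flat E-flat G-flat B-double-flat D-flat
Common to both → D-flat.

D-flat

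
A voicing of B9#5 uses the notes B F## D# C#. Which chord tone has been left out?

A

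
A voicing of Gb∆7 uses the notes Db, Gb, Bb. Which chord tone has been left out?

F

Gb∆7 = Gb, Bb, Db, F. The voicing lacks the 7th (major 7th), F.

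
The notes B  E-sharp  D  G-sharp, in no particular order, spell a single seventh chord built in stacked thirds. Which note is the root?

E-sharp

Stacking in thirds gives E-sharp – G-sharp – B – D, so E-sharp is the root — E-sharp diminished seventh.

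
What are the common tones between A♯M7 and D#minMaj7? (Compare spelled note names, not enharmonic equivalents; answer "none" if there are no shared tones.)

A♯M7: A# C## E# G##
D#minMaj7: D# F# A# C##
Common to both → A#, C##.

A#  C##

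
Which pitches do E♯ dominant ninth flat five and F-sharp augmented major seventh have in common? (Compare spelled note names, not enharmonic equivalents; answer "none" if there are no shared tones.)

E♯ dominant ninth flat five: E-sharp G-double-sharp B D-sharp F-double-sharp
F-sharp augmented major seventh: F-sharp A-sharp C-double-sharp E-sharp
Common to both → E-sharp.

E-sharp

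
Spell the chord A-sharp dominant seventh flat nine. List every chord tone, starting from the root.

Root A#, quality dominant seventh flat nine:
A# — root
C## — major 3rd
E# — perfect 5th
G# — minor 7th
B — minor 9th

A#  C##  E#  G#  B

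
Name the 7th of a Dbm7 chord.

Cb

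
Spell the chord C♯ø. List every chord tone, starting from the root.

C#  E  G  B

C♯ø is a half-diminished seventh built on C#.
C# — root
E — minor 3rd
G — diminished 5th
B — minor 7th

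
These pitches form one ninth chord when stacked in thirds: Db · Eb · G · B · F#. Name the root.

Eb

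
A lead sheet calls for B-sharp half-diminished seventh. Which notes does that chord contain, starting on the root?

B-sharp D-sharp F-sharp A-sharp

B-sharp half-diminished seventh is a half-diminished seventh built on B-sharp.
root → B-sharp
3rd (minor 3rd) → D-sharp
5th (diminished 5th) → F-sharp
7th (minor 7th) → A-sharp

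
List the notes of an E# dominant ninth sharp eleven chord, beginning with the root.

E# dominant ninth sharp eleven: dominant ninth sharp eleven on E#.
- root: E#
- major 3rd: G##
- perfect 5th: B#
- minor 7th: D#
- major 9th: F##
- augmented 11th: A##

E#, G##, B#, D#, F##, A##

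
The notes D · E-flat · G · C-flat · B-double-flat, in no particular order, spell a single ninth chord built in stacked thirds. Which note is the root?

C-flat

Arranged so that each adjacent pair is a third by letter name: C-flat – E-flat – G – B-double-flat – D.
The bottom of that stack, C-flat, is the root (this is C-flat dominant seventh sharp nine sharp five).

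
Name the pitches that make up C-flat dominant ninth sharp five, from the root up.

C-flat dominant ninth sharp five is a dominant ninth sharp five built on Cb.
Root: Cb
Major 3rd (3rd): Eb
Augmented 5th (5th): G
Minor 7th (7th): Bbb
Major 9th (9th): Db

Cb  Eb  G  Bbb  Db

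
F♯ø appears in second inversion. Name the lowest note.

F♯ø = F#–A–C–E. Second inversion → fifth in the bass = C.

C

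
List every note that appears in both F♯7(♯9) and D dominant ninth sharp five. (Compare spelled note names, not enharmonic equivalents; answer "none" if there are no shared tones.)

F♯  A♯  E

F♯7(♯9) = F♯, A♯, C♯, E, G𝄪.
D dominant ninth sharp five = D, F♯, A♯, C, E.
Shared: F♯, A♯, E.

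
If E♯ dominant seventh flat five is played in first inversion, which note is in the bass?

G𝄪

E♯ dominant seventh flat five in root position is E♯–G𝄪–B–D♯.
First inversion places the third in the bass, which is G𝄪.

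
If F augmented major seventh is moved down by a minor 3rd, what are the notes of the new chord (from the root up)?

D  F-sharp  A-sharp  C-sharp

Transposed root: F → D (minor 3rd down). So we spell D augmented major seventh:
- root: D
- major 3rd: F-sharp
- augmented 5th: A-sharp
- major 7th: C-sharp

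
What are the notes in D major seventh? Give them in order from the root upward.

D major seventh is a major seventh built on D.
Root: D
Major 3rd (3rd): F#
Perfect 5th (5th): A
Major 7th (7th): C#

D – F# – A – C#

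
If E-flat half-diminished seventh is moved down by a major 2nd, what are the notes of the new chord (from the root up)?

D-flat, F-flat, A-double-flat, C-flat

E-flat down a major 2nd → D-flat. New chord: D-flat half-diminished seventh.
root → D-flat
3rd (minor 3rd) → F-flat
5th (diminished 5th) → A-double-flat
7th (minor 7th) → C-flat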